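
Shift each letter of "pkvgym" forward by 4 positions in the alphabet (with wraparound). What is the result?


Input: 'pkvgym', shift = 4
Operation: for each letter, (position + 4) mod 26
Mapping: 'p'(15+4=19)->'t', 'k'(10+4=14)->'o', 'v'(21+4=25)->'z', 'g'(6+4=10)->'k', 'y'(24+4=28, 28 mod 26=2)->'c', 'm'(12+4=16)->'q'
Result: tozkcq


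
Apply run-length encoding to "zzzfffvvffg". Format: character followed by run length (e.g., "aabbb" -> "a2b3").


Input: 'zzzfffvvffg'
Operation: identify consecutive runs
Runs: 'zzz' -> z3, 'fff' -> f3, 'vv' -> v2, 'ff' -> f2, 'g' -> g1
Encoded: z3f3v2f2g1


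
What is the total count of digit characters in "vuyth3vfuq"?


Input string: 'vuyth3vfuq'
Operation: count digit characters (0-9)
Scan: 'v', 'u', 'y', 't', 'h', '3'(digit), 'v', 'f', 'u', 'q'
Digits found: 1
Result: 1


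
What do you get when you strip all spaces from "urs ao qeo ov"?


Input string: 'urs ao qeo ov'
Operation: remove all spaces
Words: 'urs', 'ao', 'qeo', 'ov'
Join without spaces: ursaoqeoov


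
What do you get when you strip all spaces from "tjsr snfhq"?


Input string: 'tjsr snfhq'
Operation: remove all spaces
Words: 'tjsr', 'snfhq'
Join without spaces: tjsrsnfhq


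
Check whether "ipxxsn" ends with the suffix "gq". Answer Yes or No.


Input string: 'ipxxsn'
Suffix to check: 'gq'
Last 2 characters of input: 'sn'
Match: False
Result: No


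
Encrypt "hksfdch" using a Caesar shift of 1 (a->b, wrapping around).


Input: 'hksfdch', shift = 1
Operation: for each letter, (position + 1) mod 26
Mapping: 'h'(7+1=8)->'i', 'k'(10+1=11)->'l', 's'(18+1=19)->'t', 'f'(5+1=6)->'g', 'd'(3+1=4)->'e', 'c'(2+1=3)->'d', 'h'(7+1=8)->'i'
Result: iltgedi


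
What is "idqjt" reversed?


Input string: 'idqjt'
Operation: reverse character order
Original order: 'i' -> 'd' -> 'q' -> 'j' -> 't'
Reversed order: 't' -> 'j' -> 'q' -> 'd' -> 'i'
Result: tjqdi


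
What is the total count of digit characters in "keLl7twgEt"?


Input string: 'keLl7twgEt'
Operation: count digit characters (0-9)
Scan: 'k', 'e', 'L', 'l', '7'(digit), 't', 'w', 'g', 'E', 't'
Digits found: 1
Result: 1


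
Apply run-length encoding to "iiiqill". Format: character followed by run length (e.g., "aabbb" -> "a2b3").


Input: 'iiiqill'
Operation: identify consecutive runs
Runs: 'iii' -> i3, 'q' -> q1, 'i' -> i1, 'll' -> l2
Encoded: i3q1i1l2


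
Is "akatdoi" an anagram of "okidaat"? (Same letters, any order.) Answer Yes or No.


String 1: 'okidaat' -> sorted: 'aadikot'
String 2: 'akatdoi' -> sorted: 'aadikot'
Compare sorted forms: 'aadikot' == 'aadikot'
Anagram: Yes


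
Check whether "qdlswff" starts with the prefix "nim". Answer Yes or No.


Input string: 'qdlswff'
Prefix to check: 'nim'
First 3 characters of input: 'qdl'
Match: False
Result: No


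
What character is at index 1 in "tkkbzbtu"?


Input string: 'tkkbzbtu'
Operation: get character at index 1
Index mapping: s[0]='t', s[1]='k'
Result: 'k'


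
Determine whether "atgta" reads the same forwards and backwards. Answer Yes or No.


Input string: 'atgta'
Reversed: 'atgta'
Compare pairs: s[0]='a' vs s[4]='a' (match), s[1]='t' vs s[3]='t' (match)
Palindrome: Yes


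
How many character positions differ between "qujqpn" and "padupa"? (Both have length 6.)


String 1: 'qujqpn'
String 2: 'padupa'
Compare each position: pos 0: 'q'!='p', pos 1: 'u'!='a', pos 2: 'j'!='d', pos 3: 'q'!='u', pos 4: 'p'=='p', pos 5: 'n'!='a'
Differing positions: 5
Hamming distance: 5


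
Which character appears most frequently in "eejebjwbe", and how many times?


Input: 'eejebjwbe'
Operation: tally each character
Counts: 'b':2, 'e':4, 'j':2, 'w':1
Maximum: 'e' appears 4 times


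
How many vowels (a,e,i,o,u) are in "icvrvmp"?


Input string: 'icvrvmp'
Operation: count vowels (a, e, i, o, u)
Scan: s[0]='i' (vowel), s[1]='c', s[2]='v', s[3]='r', s[4]='v', s[5]='m', s[6]='p'
Vowels found: 1
Result: 1


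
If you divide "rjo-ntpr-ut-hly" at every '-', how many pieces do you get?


Input string: 'rjo-ntpr-ut-hly'
Delimiter: '-'
Split result: 'rjo', 'ntpr', 'ut', 'hly'
Number of parts: 4


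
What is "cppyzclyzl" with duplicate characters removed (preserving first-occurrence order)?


Input: 'cppyzclyzl'
Operation: keep first occurrence of each character
Scan: s[0]='c' new -> keep; s[1]='p' new -> keep; s[2]='p' seen -> skip; s[3]='y' new -> keep; s[4]='z' new -> keep; s[5]='c' seen -> skip; s[6]='l' new -> keep; s[7]='y' seen -> skip; s[8]='z' seen -> skip; s[9]='l' seen -> skip
Result: cpyzl


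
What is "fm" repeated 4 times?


Input string: 'fm'
Operation: repeat 4 times
Concatenation: 'fm' + 'fm' + 'fm' + 'fm'
Result: fmfmfmfm


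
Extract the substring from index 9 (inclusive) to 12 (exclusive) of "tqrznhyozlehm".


Input string: 'tqrznhyozlehm'
Operation: slice [9:12]
Extract characters: s[9]='l', s[10]='e', s[11]='h'
Result: leh


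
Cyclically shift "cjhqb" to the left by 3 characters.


Input: 'cjhqb', shift = 3
Operation: split at index 3 and swap parts
Front part s[0:3] = 'cjh'
Back part s[3:] = 'qb'
Rotated = back + front = 'qb' + 'cjh'
Result: qbcjh


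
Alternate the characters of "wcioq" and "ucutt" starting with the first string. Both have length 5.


String 1: 'wcioq'
String 2: 'ucutt'
Operation: alternate characters
Pairs: 'w'+'u', 'c'+'c', 'i'+'u', 'o'+'t', 'q'+'t'
Result: wucciuotqt


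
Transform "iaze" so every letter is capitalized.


Input string: 'iaze'
Operation: convert each letter to uppercase
Mapping: 'i'->'I', 'a'->'A', 'z'->'Z', 'e'->'E'
Result: IAZE


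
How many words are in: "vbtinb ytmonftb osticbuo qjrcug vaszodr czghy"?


Input string: 'vbtinb ytmonftb osticbuo qjrcug vaszodr czghy'
Operation: split by spaces
Words found: 'vbtinb', 'ytmonftb', 'osticbuo', 'qjrcug', 'vaszodr', 'czghy'
Word count: 6


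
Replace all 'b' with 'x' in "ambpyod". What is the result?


Input string: 'ambpyod'
Operation: replace 'b' with 'x'
Positions of 'b': 2
After replacement: amxpyod


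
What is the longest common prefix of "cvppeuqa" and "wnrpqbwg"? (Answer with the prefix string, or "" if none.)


String 1: 'cvppeuqa'
String 2: 'wnrpqbwg'
Compare position by position:
pos 0: 'c' vs 'w' differ -> stop
Longest common prefix: "" (length 0)


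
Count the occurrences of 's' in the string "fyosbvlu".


Input string: 'fyosbvlu'
Target character: 's'
Scan each position: s[3]='s'
Matches found at indices: 3
Total: 1


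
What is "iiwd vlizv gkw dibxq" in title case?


Input string: 'iiwd vlizv gkw dibxq'
Operation: capitalize first letter of each word
Word transformations: 'iiwd'->'Iiwd', 'vlizv'->'Vlizv', 'gkw'->'Gkw', 'dibxq'->'Dibxq'
Result: Iiwd Vlizv Gkw Dibxq


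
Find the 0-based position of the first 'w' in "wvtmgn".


Input string: 'wvtmgn'
Target: 'w'
Scanning left to right: s[0]='w'
First match at index: 0


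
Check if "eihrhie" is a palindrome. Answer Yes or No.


Input string: 'eihrhie'
Reversed: 'eihrhie'
Compare pairs: s[0]='e' vs s[6]='e' (match), s[1]='i' vs s[5]='i' (match), s[2]='h' vs s[4]='h' (match)
Palindrome: Yes


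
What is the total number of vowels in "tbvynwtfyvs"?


Input string: 'tbvynwtfyvs'
Operation: count vowels (a, e, i, o, u)
Scan: s[0]='t', s[1]='b', s[2]='v', s[3]='y', s[4]='n', s[5]='w', s[6]='t', s[7]='f', s[8]='y', s[9]='v', s[10]='s'
Vowels found: 0
Result: 0


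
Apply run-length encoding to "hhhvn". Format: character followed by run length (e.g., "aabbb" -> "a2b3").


Input: 'hhhvn'
Operation: identify consecutive runs
Runs: 'hhh' -> h3, 'v' -> v1, 'n' -> n1
Encoded: h3v1n1


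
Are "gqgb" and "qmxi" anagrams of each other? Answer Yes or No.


String 1: 'gqgb' -> sorted: 'bggq'
String 2: 'qmxi' -> sorted: 'imqx'
Compare sorted forms: 'bggq' != 'imqx'
Anagram: No


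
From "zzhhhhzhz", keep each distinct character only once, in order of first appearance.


Input: 'zzhhhhzhz'
Operation: keep first occurrence of each character
Scan: s[0]='z' new -> keep; s[1]='z' seen -> skip; s[2]='h' new -> keep; s[3]='h' seen -> skip; s[4]='h' seen -> skip; s[5]='h' seen -> skip; s[6]='z' seen -> skip; s[7]='h' seen -> skip; s[8]='z' seen -> skip
Result: zh


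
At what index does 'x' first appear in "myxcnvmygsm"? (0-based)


Input string: 'myxcnvmygsm'
Target: 'x'
Scanning left to right: s[0]='m', s[1]='y', s[2]='x'
First match at index: 2


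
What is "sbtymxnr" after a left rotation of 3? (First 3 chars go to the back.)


Input: 'sbtymxnr', shift = 3
Operation: split at index 3 and swap parts
Front part s[0:3] = 'sbt'
Back part s[3:] = 'ymxnr'
Rotated = back + front = 'ymxnr' + 'sbt'
Result: ymxnrsbt


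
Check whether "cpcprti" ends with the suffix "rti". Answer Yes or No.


Input string: 'cpcprti'
Suffix to check: 'rti'
Last 3 characters of input: 'rti'
Match: True
Result: Yes


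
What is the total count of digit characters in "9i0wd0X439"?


Input string: '9i0wd0X439'
Operation: count digit characters (0-9)
Scan: '9'(digit), 'i', '0'(digit), 'w', 'd', '0'(digit), 'X', '4'(digit), '3'(digit), '9'(digit)
Digits found: 6
Result: 6


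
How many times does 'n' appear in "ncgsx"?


Input string: 'ncgsx'
Target character: 'n'
Scan each position: s[0]='n'
Matches found at indices: 0
Total: 1


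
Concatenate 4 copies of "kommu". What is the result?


Input string: 'kommu'
Operation: repeat 4 times
Concatenation: 'kommu' + 'kommu' + 'kommu' + 'kommu'
Result: kommukommukommukommu


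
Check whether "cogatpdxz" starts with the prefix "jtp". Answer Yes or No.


Input string: 'cogatpdxz'
Prefix to check: 'jtp'
First 3 characters of input: 'cog'
Match: False
Result: No


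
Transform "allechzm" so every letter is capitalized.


Input string: 'allechzm'
Operation: convert each letter to uppercase
Mapping: 'a'->'A', 'l'->'L', 'l'->'L', 'e'->'E', 'c'->'C', 'h'->'H', 'z'->'Z', 'm'->'M'
Result: ALLECHZM


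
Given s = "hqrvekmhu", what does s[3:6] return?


Input string: 'hqrvekmhu'
Operation: slice [3:6]
Extract characters: s[3]='v', s[4]='e', s[5]='k'
Result: vek


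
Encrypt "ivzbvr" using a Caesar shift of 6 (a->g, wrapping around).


Input: 'ivzbvr', shift = 6
Operation: for each letter, (position + 6) mod 26
Mapping: 'i'(8+6=14)->'o', 'v'(21+6=27, 27 mod 26=1)->'b', 'z'(25+6=31, 31 mod 26=5)->'f', 'b'(1+6=7)->'h', 'v'(21+6=27, 27 mod 26=1)->'b', 'r'(17+6=23)->'x'
Result: obfhbx


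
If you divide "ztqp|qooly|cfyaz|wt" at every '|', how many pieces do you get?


Input string: 'ztqp|qooly|cfyaz|wt'
Delimiter: '|'
Split result: 'ztqp', 'qooly', 'cfyaz', 'wt'
Number of parts: 4


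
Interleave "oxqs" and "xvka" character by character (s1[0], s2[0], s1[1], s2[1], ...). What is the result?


String 1: 'oxqs'
String 2: 'xvka'
Operation: alternate characters
Pairs: 'o'+'x', 'x'+'v', 'q'+'k', 's'+'a'
Result: oxxvqksa


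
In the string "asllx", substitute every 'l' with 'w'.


Input string: 'asllx'
Operation: replace 'l' with 'w'
Positions of 'l': 2, 3
After replacement: aswwx


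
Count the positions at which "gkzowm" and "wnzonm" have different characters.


String 1: 'gkzowm'
String 2: 'wnzonm'
Compare each position: pos 0: 'g'!='w', pos 1: 'k'!='n', pos 2: 'z'=='z', pos 3: 'o'=='o', pos 4: 'w'!='n', pos 5: 'm'=='m'
Differing positions: 3
Hamming distance: 3


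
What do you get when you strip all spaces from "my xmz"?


Input string: 'my xmz'
Operation: remove all spaces
Words: 'my', 'xmz'
Join without spaces: myxmz


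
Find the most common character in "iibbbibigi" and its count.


Input: 'iibbbibigi'
Operation: tally each character
Counts: 'b':4, 'g':1, 'i':5
Maximum: 'i' appears 5 times


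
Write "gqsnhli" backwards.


Input string: 'gqsnhli'
Operation: reverse character order
Original order: 'g' -> 'q' -> 's' -> 'n' -> 'h' -> 'l' -> 'i'
Reversed order: 'i' -> 'l' -> 'h' -> 'n' -> 's' -> 'q' -> 'g'
Result: ilhnsqg


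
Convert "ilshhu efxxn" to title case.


Input string: 'ilshhu efxxn'
Operation: capitalize first letter of each word
Word transformations: 'ilshhu'->'Ilshhu', 'efxxn'->'Efxxn'
Result: Ilshhu Efxxn


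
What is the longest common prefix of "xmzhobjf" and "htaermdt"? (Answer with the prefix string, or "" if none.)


String 1: 'xmzhobjf'
String 2: 'htaermdt'
Compare position by position:
pos 0: 'x' vs 'h' differ -> stop
Longest common prefix: "" (length 0)


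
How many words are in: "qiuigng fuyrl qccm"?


Input string: 'qiuigng fuyrl qccm'
Operation: split by spaces
Words found: 'qiuigng', 'fuyrl', 'qccm'
Word count: 3


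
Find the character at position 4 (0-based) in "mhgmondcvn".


Input string: 'mhgmondcvn'
Operation: get character at index 4
Index mapping: s[0]='m', s[1]='h', s[2]='g', s[3]='m', s[4]='o'
Result: 'o'


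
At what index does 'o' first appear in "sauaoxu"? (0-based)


Input string: 'sauaoxu'
Target: 'o'
Scanning left to right: s[0]='s', s[1]='a', s[2]='u', s[3]='a', s[4]='o'
First match at index: 4


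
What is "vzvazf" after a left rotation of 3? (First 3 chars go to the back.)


Input: 'vzvazf', shift = 3
Operation: split at index 3 and swap parts
Front part s[0:3] = 'vzv'
Back part s[3:] = 'azf'
Rotated = back + front = 'azf' + 'vzv'
Result: azfvzv


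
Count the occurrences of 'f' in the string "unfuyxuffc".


Input string: 'unfuyxuffc'
Target character: 'f'
Scan each position: s[2]='f', s[7]='f', s[8]='f'
Matches found at indices: 2, 7, 8
Total: 3


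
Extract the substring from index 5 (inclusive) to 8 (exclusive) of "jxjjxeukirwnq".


Input string: 'jxjjxeukirwnq'
Operation: slice [5:8]
Extract characters: s[5]='e', s[6]='u', s[7]='k'
Result: euk


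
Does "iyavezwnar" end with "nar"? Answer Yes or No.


Input string: 'iyavezwnar'
Suffix to check: 'nar'
Last 3 characters of input: 'nar'
Match: True
Result: Yes


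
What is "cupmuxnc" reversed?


Input string: 'cupmuxnc'
Operation: reverse character order
Original order: 'c' -> 'u' -> 'p' -> 'm' -> 'u' -> 'x' -> 'n' -> 'c'
Reversed order: 'c' -> 'n' -> 'x' -> 'u' -> 'm' -> 'p' -> 'u' -> 'c'
Result: cnxumpuc


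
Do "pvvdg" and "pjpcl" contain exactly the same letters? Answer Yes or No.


String 1: 'pvvdg' -> sorted: 'dgpvv'
String 2: 'pjpcl' -> sorted: 'cjlpp'
Compare sorted forms: 'dgpvv' != 'cjlpp'
Anagram: No


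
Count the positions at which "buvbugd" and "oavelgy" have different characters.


String 1: 'buvbugd'
String 2: 'oavelgy'
Compare each position: pos 0: 'b'!='o', pos 1: 'u'!='a', pos 2: 'v'=='v', pos 3: 'b'!='e', pos 4: 'u'!='l', pos 5: 'g'=='g', pos 6: 'd'!='y'
Differing positions: 5
Hamming distance: 5


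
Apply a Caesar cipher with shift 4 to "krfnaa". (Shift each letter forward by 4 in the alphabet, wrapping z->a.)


Input: 'krfnaa', shift = 4
Operation: for each letter, (position + 4) mod 26
Mapping: 'k'(10+4=14)->'o', 'r'(17+4=21)->'v', 'f'(5+4=9)->'j', 'n'(13+4=17)->'r', 'a'(0+4=4)->'e', 'a'(0+4=4)->'e'
Result: ovjree


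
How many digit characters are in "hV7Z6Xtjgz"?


Input string: 'hV7Z6Xtjgz'
Operation: count digit characters (0-9)
Scan: 'h', 'V', '7'(digit), 'Z', '6'(digit), 'X', 't', 'j', 'g', 'z'
Digits found: 2
Result: 2


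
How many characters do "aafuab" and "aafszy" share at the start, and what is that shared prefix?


String 1: 'aafuab'
String 2: 'aafszy'
Compare position by position:
pos 0: 'a' vs 'a' match
pos 1: 'a' vs 'a' match
pos 2: 'f' vs 'f' match
pos 3: 'u' vs 's' differ -> stop
Longest common prefix: "aaf" (length 3)


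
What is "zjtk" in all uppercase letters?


Input string: 'zjtk'
Operation: convert each letter to uppercase
Mapping: 'z'->'Z', 'j'->'J', 't'->'T', 'k'->'K'
Result: ZJTK


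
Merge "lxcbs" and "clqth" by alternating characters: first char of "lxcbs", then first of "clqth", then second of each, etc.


String 1: 'lxcbs'
String 2: 'clqth'
Operation: alternate characters
Pairs: 'l'+'c', 'x'+'l', 'c'+'q', 'b'+'t', 's'+'h'
Result: lcxlcqbtsh


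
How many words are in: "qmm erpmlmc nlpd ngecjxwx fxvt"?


Input string: 'qmm erpmlmc nlpd ngecjxwx fxvt'
Operation: split by spaces
Words found: 'qmm', 'erpmlmc', 'nlpd', 'ngecjxwx', 'fxvt'
Word count: 5


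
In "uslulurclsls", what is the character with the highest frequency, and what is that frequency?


Input: 'uslulurclsls'
Operation: tally each character
Counts: 'c':1, 'l':4, 'r':1, 's':3, 'u':3
Maximum: 'l' appears 4 times


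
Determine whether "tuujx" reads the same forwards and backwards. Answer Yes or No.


Input string: 'tuujx'
Reversed: 'xjuut'
Compare pairs: s[0]='t' vs s[4]='x' (mismatch), s[1]='u' vs s[3]='j' (mismatch)
Palindrome: No


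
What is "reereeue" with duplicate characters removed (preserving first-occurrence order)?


Input: 'reereeue'
Operation: keep first occurrence of each character
Scan: s[0]='r' new -> keep; s[1]='e' new -> keep; s[2]='e' seen -> skip; s[3]='r' seen -> skip; s[4]='e' seen -> skip; s[5]='e' seen -> skip; s[6]='u' new -> keep; s[7]='e' seen -> skip
Result: reu


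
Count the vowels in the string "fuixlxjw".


Input string: 'fuixlxjw'
Operation: count vowels (a, e, i, o, u)
Scan: s[0]='f', s[1]='u' (vowel), s[2]='i' (vowel), s[3]='x', s[4]='l', s[5]='x', s[6]='j', s[7]='w'
Vowels found: 2
Result: 2


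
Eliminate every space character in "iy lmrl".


Input string: 'iy lmrl'
Operation: remove all spaces
Words: 'iy', 'lmrl'
Join without spaces: iylmrl


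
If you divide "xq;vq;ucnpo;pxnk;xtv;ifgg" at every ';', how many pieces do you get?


Input string: 'xq;vq;ucnpo;pxnk;xtv;ifgg'
Delimiter: ';'
Split result: 'xq', 'vq', 'ucnpo', 'pxnk', 'xtv', 'ifgg'
Number of parts: 6


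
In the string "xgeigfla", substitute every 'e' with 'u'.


Input string: 'xgeigfla'
Operation: replace 'e' with 'u'
Positions of 'e': 2
After replacement: xguigfla


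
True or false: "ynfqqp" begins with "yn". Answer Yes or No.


Input string: 'ynfqqp'
Prefix to check: 'yn'
First 2 characters of input: 'yn'
Match: True
Result: Yes


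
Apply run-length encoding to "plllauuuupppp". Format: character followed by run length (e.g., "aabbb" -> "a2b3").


Input: 'plllauuuupppp'
Operation: identify consecutive runs
Runs: 'p' -> p1, 'lll' -> l3, 'a' -> a1, 'uuuu' -> u4, 'pppp' -> p4
Encoded: p1l3a1u4p4


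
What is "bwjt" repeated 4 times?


Input string: 'bwjt'
Operation: repeat 4 times
Concatenation: 'bwjt' + 'bwjt' + 'bwjt' + 'bwjt'
Result: bwjtbwjtbwjtbwjt


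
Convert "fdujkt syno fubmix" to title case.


Input string: 'fdujkt syno fubmix'
Operation: capitalize first letter of each word
Word transformations: 'fdujkt'->'Fdujkt', 'syno'->'Syno', 'fubmix'->'Fubmix'
Result: Fdujkt Syno Fubmix


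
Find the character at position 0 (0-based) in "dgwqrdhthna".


Input string: 'dgwqrdhthna'
Operation: get character at index 0
Index mapping: s[0]='d'
Result: 'd'


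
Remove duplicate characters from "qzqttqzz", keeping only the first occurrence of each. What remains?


Input: 'qzqttqzz'
Operation: keep first occurrence of each character
Scan: s[0]='q' new -> keep; s[1]='z' new -> keep; s[2]='q' seen -> skip; s[3]='t' new -> keep; s[4]='t' seen -> skip; s[5]='q' seen -> skip; s[6]='z' seen -> skip; s[7]='z' seen -> skip
Result: qzt


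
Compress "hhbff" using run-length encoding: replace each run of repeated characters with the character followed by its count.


Input: 'hhbff'
Operation: identify consecutive runs
Runs: 'hh' -> h2, 'b' -> b1, 'ff' -> f2
Encoded: h2b1f2


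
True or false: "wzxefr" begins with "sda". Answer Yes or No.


Input string: 'wzxefr'
Prefix to check: 'sda'
First 3 characters of input: 'wzx'
Match: False
Result: No


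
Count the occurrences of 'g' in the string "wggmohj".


Input string: 'wggmohj'
Target character: 'g'
Scan each position: s[1]='g', s[2]='g'
Matches found at indices: 1, 2
Total: 2


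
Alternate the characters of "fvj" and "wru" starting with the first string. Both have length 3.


String 1: 'fvj'
String 2: 'wru'
Operation: alternate characters
Pairs: 'f'+'w', 'v'+'r', 'j'+'u'
Result: fwvrju


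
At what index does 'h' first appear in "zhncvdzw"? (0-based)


Input string: 'zhncvdzw'
Target: 'h'
Scanning left to right: s[0]='z', s[1]='h'
First match at index: 1


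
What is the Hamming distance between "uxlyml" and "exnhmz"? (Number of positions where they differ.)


String 1: 'uxlyml'
String 2: 'exnhmz'
Compare each position: pos 0: 'u'!='e', pos 1: 'x'=='x', pos 2: 'l'!='n', pos 3: 'y'!='h', pos 4: 'm'=='m', pos 5: 'l'!='z'
Differing positions: 4
Hamming distance: 4


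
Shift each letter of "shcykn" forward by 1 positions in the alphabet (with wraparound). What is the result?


Input: 'shcykn', shift = 1
Operation: for each letter, (position + 1) mod 26
Mapping: 's'(18+1=19)->'t', 'h'(7+1=8)->'i', 'c'(2+1=3)->'d', 'y'(24+1=25)->'z', 'k'(10+1=11)->'l', 'n'(13+1=14)->'o'
Result: tidzlo


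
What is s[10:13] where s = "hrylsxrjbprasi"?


Input string: 'hrylsxrjbprasi'
Operation: slice [10:13]
Extract characters: s[10]='r', s[11]='a', s[12]='s'
Result: ras


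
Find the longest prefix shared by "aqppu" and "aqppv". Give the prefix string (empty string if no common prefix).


String 1: 'aqppu'
String 2: 'aqppv'
Compare position by position:
pos 0: 'a' vs 'a' match
pos 1: 'q' vs 'q' match
pos 2: 'p' vs 'p' match
pos 3: 'p' vs 'p' match
pos 4: 'u' vs 'v' differ -> stop
Longest common prefix: "aqpp" (length 4)


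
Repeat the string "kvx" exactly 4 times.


Input string: 'kvx'
Operation: repeat 4 times
Concatenation: 'kvx' + 'kvx' + 'kvx' + 'kvx'
Result: kvxkvxkvxkvx


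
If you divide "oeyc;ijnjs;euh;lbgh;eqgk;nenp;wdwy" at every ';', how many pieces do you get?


Input string: 'oeyc;ijnjs;euh;lbgh;eqgk;nenp;wdwy'
Delimiter: ';'
Split result: 'oeyc', 'ijnjs', 'euh', 'lbgh', 'eqgk', 'nenp', 'wdwy'
Number of parts: 7


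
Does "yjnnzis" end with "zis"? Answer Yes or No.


Input string: 'yjnnzis'
Suffix to check: 'zis'
Last 3 characters of input: 'zis'
Match: True
Result: Yes


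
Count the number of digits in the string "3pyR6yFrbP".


Input string: '3pyR6yFrbP'
Operation: count digit characters (0-9)
Scan: '3'(digit), 'p', 'y', 'R', '6'(digit), 'y', 'F', 'r', 'b', 'P'
Digits found: 2
Result: 2


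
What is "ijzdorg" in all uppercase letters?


Input string: 'ijzdorg'
Operation: convert each letter to uppercase
Mapping: 'i'->'I', 'j'->'J', 'z'->'Z', 'd'->'D', 'o'->'O', 'r'->'R', 'g'->'G'
Result: IJZDORG


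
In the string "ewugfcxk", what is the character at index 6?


Input string: 'ewugfcxk'
Operation: get character at index 6
Index mapping: s[0]='e', s[1]='w', s[2]='u', s[3]='g', s[4]='f', s[5]='c', s[6]='x'
Result: 'x'


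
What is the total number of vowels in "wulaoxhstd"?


Input string: 'wulaoxhstd'
Operation: count vowels (a, e, i, o, u)
Scan: s[0]='w', s[1]='u' (vowel), s[2]='l', s[3]='a' (vowel), s[4]='o' (vowel), s[5]='x', s[6]='h', s[7]='s', s[8]='t', s[9]='d'
Vowels found: 3
Result: 3


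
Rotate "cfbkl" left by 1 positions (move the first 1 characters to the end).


Input: 'cfbkl', shift = 1
Operation: split at index 1 and swap parts
Front part s[0:1] = 'c'
Back part s[1:] = 'fbkl'
Rotated = back + front = 'fbkl' + 'c'
Result: fbklc


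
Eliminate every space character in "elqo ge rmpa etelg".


Input string: 'elqo ge rmpa etelg'
Operation: remove all spaces
Words: 'elqo', 'ge', 'rmpa', 'etelg'
Join without spaces: elqogermpaetelg


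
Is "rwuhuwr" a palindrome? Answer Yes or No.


Input string: 'rwuhuwr'
Reversed: 'rwuhuwr'
Compare pairs: s[0]='r' vs s[6]='r' (match), s[1]='w' vs s[5]='w' (match), s[2]='u' vs s[4]='u' (match)
Palindrome: Yes


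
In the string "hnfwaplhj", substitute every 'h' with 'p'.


Input string: 'hnfwaplhj'
Operation: replace 'h' with 'p'
Positions of 'h': 0, 7
After replacement: pnfwaplpj


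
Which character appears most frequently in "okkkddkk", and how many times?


Input: 'okkkddkk'
Operation: tally each character
Counts: 'd':2, 'k':5, 'o':1
Maximum: 'k' appears 5 times


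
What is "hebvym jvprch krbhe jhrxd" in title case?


Input string: 'hebvym jvprch krbhe jhrxd'
Operation: capitalize first letter of each word
Word transformations: 'hebvym'->'Hebvym', 'jvprch'->'Jvprch', 'krbhe'->'Krbhe', 'jhrxd'->'Jhrxd'
Result: Hebvym Jvprch Krbhe Jhrxd


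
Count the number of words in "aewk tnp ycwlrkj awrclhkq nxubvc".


Input string: 'aewk tnp ycwlrkj awrclhkq nxubvc'
Operation: split by spaces
Words found: 'aewk', 'tnp', 'ycwlrkj', 'awrclhkq', 'nxubvc'
Word count: 5


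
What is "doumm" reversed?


Input string: 'doumm'
Operation: reverse character order
Original order: 'd' -> 'o' -> 'u' -> 'm' -> 'm'
Reversed order: 'm' -> 'm' -> 'u' -> 'o' -> 'd'
Result: mmuod


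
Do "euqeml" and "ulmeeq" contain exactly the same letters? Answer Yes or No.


String 1: 'euqeml' -> sorted: 'eelmqu'
String 2: 'ulmeeq' -> sorted: 'eelmqu'
Compare sorted forms: 'eelmqu' == 'eelmqu'
Anagram: Yes


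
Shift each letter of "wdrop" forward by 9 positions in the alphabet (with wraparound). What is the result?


Input: 'wdrop', shift = 9
Operation: for each letter, (position + 9) mod 26
Mapping: 'w'(22+9=31, 31 mod 26=5)->'f', 'd'(3+9=12)->'m', 'r'(17+9=26, 26 mod 26=0)->'a', 'o'(14+9=23)->'x', 'p'(15+9=24)->'y'
Result: fmaxy


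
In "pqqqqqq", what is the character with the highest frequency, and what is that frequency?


Input: 'pqqqqqq'
Operation: tally each character
Counts: 'p':1, 'q':6
Maximum: 'q' appears 6 times


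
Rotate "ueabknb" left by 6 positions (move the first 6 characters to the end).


Input: 'ueabknb', shift = 6
Operation: split at index 6 and swap parts
Front part s[0:6] = 'ueabkn'
Back part s[6:] = 'b'
Rotated = back + front = 'b' + 'ueabkn'
Result: bueabkn


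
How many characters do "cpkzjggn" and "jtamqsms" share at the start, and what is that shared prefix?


String 1: 'cpkzjggn'
String 2: 'jtamqsms'
Compare position by position:
pos 0: 'c' vs 'j' differ -> stop
Longest common prefix: "" (length 0)


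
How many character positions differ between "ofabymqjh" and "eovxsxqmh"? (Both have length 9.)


String 1: 'ofabymqjh'
String 2: 'eovxsxqmh'
Compare each position: pos 0: 'o'!='e', pos 1: 'f'!='o', pos 2: 'a'!='v', pos 3: 'b'!='x', pos 4: 'y'!='s', pos 5: 'm'!='x', pos 6: 'q'=='q', pos 7: 'j'!='m', pos 8: 'h'=='h'
Differing positions: 7
Hamming distance: 7


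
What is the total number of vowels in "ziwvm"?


Input string: 'ziwvm'
Operation: count vowels (a, e, i, o, u)
Scan: s[0]='z', s[1]='i' (vowel), s[2]='w', s[3]='v', s[4]='m'
Vowels found: 1
Result: 1


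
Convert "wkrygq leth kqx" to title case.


Input string: 'wkrygq leth kqx'
Operation: capitalize first letter of each word
Word transformations: 'wkrygq'->'Wkrygq', 'leth'->'Leth', 'kqx'->'Kqx'
Result: Wkrygq Leth Kqx


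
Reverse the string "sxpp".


Input string: 'sxpp'
Operation: reverse character order
Original order: 's' -> 'x' -> 'p' -> 'p'
Reversed order: 'p' -> 'p' -> 'x' -> 's'
Result: ppxs


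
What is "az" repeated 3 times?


Input string: 'az'
Operation: repeat 3 times
Concatenation: 'az' + 'az' + 'az'
Result: azazaz


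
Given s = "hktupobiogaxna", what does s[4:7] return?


Input string: 'hktupobiogaxna'
Operation: slice [4:7]
Extract characters: s[4]='p', s[5]='o', s[6]='b'
Result: pob


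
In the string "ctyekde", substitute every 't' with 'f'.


Input string: 'ctyekde'
Operation: replace 't' with 'f'
Positions of 't': 1
After replacement: cfyekde


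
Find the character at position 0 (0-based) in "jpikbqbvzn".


Input string: 'jpikbqbvzn'
Operation: get character at index 0
Index mapping: s[0]='j'
Result: 'j'


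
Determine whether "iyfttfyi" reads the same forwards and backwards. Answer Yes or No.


Input string: 'iyfttfyi'
Reversed: 'iyfttfyi'
Compare pairs: s[0]='i' vs s[7]='i' (match), s[1]='y' vs s[6]='y' (match), s[2]='f' vs s[5]='f' (match), s[3]='t' vs s[4]='t' (match)
Palindrome: Yes


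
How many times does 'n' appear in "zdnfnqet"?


Input string: 'zdnfnqet'
Target character: 'n'
Scan each position: s[2]='n', s[4]='n'
Matches found at indices: 2, 4
Total: 2


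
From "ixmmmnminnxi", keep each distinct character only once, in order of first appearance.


Input: 'ixmmmnminnxi'
Operation: keep first occurrence of each character
Scan: s[0]='i' new -> keep; s[1]='x' new -> keep; s[2]='m' new -> keep; s[3]='m' seen -> skip; s[4]='m' seen -> skip; s[5]='n' new -> keep; s[6]='m' seen -> skip; s[7]='i' seen -> skip; s[8]='n' seen -> skip; s[9]='n' seen -> skip; s[10]='x' seen -> skip; s[11]='i' seen -> skip
Result: ixmn


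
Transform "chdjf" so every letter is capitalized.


Input string: 'chdjf'
Operation: convert each letter to uppercase
Mapping: 'c'->'C', 'h'->'H', 'd'->'D', 'j'->'J', 'f'->'F'
Result: CHDJF


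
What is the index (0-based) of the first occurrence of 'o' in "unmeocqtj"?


Input string: 'unmeocqtj'
Target: 'o'
Scanning left to right: s[0]='u', s[1]='n', s[2]='m', s[3]='e', s[4]='o'
First match at index: 4


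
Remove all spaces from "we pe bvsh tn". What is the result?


Input string: 'we pe bvsh tn'
Operation: remove all spaces
Words: 'we', 'pe', 'bvsh', 'tn'
Join without spaces: wepebvshtn


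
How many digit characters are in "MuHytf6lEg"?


Input string: 'MuHytf6lEg'
Operation: count digit characters (0-9)
Scan: 'M', 'u', 'H', 'y', 't', 'f', '6'(digit), 'l', 'E', 'g'
Digits found: 1
Result: 1


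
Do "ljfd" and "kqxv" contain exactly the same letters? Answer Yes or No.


String 1: 'ljfd' -> sorted: 'dfjl'
String 2: 'kqxv' -> sorted: 'kqvx'
Compare sorted forms: 'dfjl' != 'kqvx'
Anagram: No


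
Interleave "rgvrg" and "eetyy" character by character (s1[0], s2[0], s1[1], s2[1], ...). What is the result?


String 1: 'rgvrg'
String 2: 'eetyy'
Operation: alternate characters
Pairs: 'r'+'e', 'g'+'e', 'v'+'t', 'r'+'y', 'g'+'y'
Result: regevtrygy


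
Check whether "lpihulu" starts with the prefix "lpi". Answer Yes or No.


Input string: 'lpihulu'
Prefix to check: 'lpi'
First 3 characters of input: 'lpi'
Match: True
Result: Yes


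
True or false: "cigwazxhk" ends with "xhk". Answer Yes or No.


Input string: 'cigwazxhk'
Suffix to check: 'xhk'
Last 3 characters of input: 'xhk'
Match: True
Result: Yes


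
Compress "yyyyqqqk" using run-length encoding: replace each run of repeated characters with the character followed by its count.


Input: 'yyyyqqqk'
Operation: identify consecutive runs
Runs: 'yyyy' -> y4, 'qqq' -> q3, 'k' -> k1
Encoded: y4q3k1


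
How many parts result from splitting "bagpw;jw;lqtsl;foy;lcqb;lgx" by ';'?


Input string: 'bagpw;jw;lqtsl;foy;lcqb;lgx'
Delimiter: ';'
Split result: 'bagpw', 'jw', 'lqtsl', 'foy', 'lcqb', 'lgx'
Number of parts: 6


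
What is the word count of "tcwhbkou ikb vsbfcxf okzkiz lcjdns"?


Input string: 'tcwhbkou ikb vsbfcxf okzkiz lcjdns'
Operation: split by spaces
Words found: 'tcwhbkou', 'ikb', 'vsbfcxf', 'okzkiz', 'lcjdns'
Word count: 5


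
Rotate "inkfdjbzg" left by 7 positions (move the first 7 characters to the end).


Input: 'inkfdjbzg', shift = 7
Operation: split at index 7 and swap parts
Front part s[0:7] = 'inkfdjb'
Back part s[7:] = 'zg'
Rotated = back + front = 'zg' + 'inkfdjb'
Result: zginkfdjb


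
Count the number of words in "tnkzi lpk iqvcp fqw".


Input string: 'tnkzi lpk iqvcp fqw'
Operation: split by spaces
Words found: 'tnkzi', 'lpk', 'iqvcp', 'fqw'
Word count: 4


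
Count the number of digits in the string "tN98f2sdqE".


Input string: 'tN98f2sdqE'
Operation: count digit characters (0-9)
Scan: 't', 'N', '9'(digit), '8'(digit), 'f', '2'(digit), 's', 'd', 'q', 'E'
Digits found: 3
Result: 3


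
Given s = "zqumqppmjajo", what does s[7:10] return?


Input string: 'zqumqppmjajo'
Operation: slice [7:10]
Extract characters: s[7]='m', s[8]='j', s[9]='a'
Result: mja


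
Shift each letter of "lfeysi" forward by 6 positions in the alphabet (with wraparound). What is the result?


Input: 'lfeysi', shift = 6
Operation: for each letter, (position + 6) mod 26
Mapping: 'l'(11+6=17)->'r', 'f'(5+6=11)->'l', 'e'(4+6=10)->'k', 'y'(24+6=30, 30 mod 26=4)->'e', 's'(18+6=24)->'y', 'i'(8+6=14)->'o'
Result: rlkeyo


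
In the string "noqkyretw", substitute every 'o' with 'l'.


Input string: 'noqkyretw'
Operation: replace 'o' with 'l'
Positions of 'o': 1
After replacement: nlqkyretw


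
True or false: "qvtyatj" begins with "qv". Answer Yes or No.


Input string: 'qvtyatj'
Prefix to check: 'qv'
First 2 characters of input: 'qv'
Match: True
Result: Yes


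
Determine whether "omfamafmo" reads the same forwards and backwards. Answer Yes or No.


Input string: 'omfamafmo'
Reversed: 'omfamafmo'
Compare pairs: s[0]='o' vs s[8]='o' (match), s[1]='m' vs s[7]='m' (match), s[2]='f' vs s[6]='f' (match), s[3]='a' vs s[5]='a' (match)
Palindrome: Yes


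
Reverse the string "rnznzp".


Input string: 'rnznzp'
Operation: reverse character order
Original order: 'r' -> 'n' -> 'z' -> 'n' -> 'z' -> 'p'
Reversed order: 'p' -> 'z' -> 'n' -> 'z' -> 'n' -> 'r'
Result: pznznr


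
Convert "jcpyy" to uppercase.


Input string: 'jcpyy'
Operation: convert each letter to uppercase
Mapping: 'j'->'J', 'c'->'C', 'p'->'P', 'y'->'Y', 'y'->'Y'
Result: JCPYY


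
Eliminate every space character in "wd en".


Input string: 'wd en'
Operation: remove all spaces
Words: 'wd', 'en'
Join without spaces: wden


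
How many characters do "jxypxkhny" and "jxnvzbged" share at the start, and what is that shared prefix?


String 1: 'jxypxkhny'
String 2: 'jxnvzbged'
Compare position by position:
pos 0: 'j' vs 'j' match
pos 1: 'x' vs 'x' match
pos 2: 'y' vs 'n' differ -> stop
Longest common prefix: "jx" (length 2)


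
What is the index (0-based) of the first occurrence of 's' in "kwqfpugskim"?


Input string: 'kwqfpugskim'
Target: 's'
Scanning left to right: s[0]='k', s[1]='w', s[2]='q', s[3]='f', s[4]='p', s[5]='u', s[6]='g', s[7]='s'
First match at index: 7


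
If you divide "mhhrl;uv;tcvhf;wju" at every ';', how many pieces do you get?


Input string: 'mhhrl;uv;tcvhf;wju'
Delimiter: ';'
Split result: 'mhhrl', 'uv', 'tcvhf', 'wju'
Number of parts: 4


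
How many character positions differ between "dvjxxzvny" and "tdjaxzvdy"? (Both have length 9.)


String 1: 'dvjxxzvny'
String 2: 'tdjaxzvdy'
Compare each position: pos 0: 'd'!='t', pos 1: 'v'!='d', pos 2: 'j'=='j', pos 3: 'x'!='a', pos 4: 'x'=='x', pos 5: 'z'=='z', pos 6: 'v'=='v', pos 7: 'n'!='d', pos 8: 'y'=='y'
Differing positions: 4
Hamming distance: 4


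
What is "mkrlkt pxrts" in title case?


Input string: 'mkrlkt pxrts'
Operation: capitalize first letter of each word
Word transformations: 'mkrlkt'->'Mkrlkt', 'pxrts'->'Pxrts'
Result: Mkrlkt Pxrts


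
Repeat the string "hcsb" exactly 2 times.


Input string: 'hcsb'
Operation: repeat 2 times
Concatenation: 'hcsb' + 'hcsb'
Result: hcsbhcsb


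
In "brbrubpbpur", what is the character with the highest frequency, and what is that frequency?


Input: 'brbrubpbpur'
Operation: tally each character
Counts: 'b':4, 'p':2, 'r':3, 'u':2
Maximum: 'b' appears 4 times


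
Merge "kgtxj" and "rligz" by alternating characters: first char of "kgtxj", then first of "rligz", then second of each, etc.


String 1: 'kgtxj'
String 2: 'rligz'
Operation: alternate characters
Pairs: 'k'+'r', 'g'+'l', 't'+'i', 'x'+'g', 'j'+'z'
Result: krgltixgjz


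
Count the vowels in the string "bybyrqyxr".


Input string: 'bybyrqyxr'
Operation: count vowels (a, e, i, o, u)
Scan: s[0]='b', s[1]='y', s[2]='b', s[3]='y', s[4]='r', s[5]='q', s[6]='y', s[7]='x', s[8]='r'
Vowels found: 0
Result: 0


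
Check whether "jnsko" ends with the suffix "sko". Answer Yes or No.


Input string: 'jnsko'
Suffix to check: 'sko'
Last 3 characters of input: 'sko'
Match: True
Result: Yes


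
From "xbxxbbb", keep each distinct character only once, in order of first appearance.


Input: 'xbxxbbb'
Operation: keep first occurrence of each character
Scan: s[0]='x' new -> keep; s[1]='b' new -> keep; s[2]='x' seen -> skip; s[3]='x' seen -> skip; s[4]='b' seen -> skip; s[5]='b' seen -> skip; s[6]='b' seen -> skip
Result: xb


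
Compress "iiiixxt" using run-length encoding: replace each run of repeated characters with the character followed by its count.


Input: 'iiiixxt'
Operation: identify consecutive runs
Runs: 'iiii' -> i4, 'xx' -> x2, 't' -> t1
Encoded: i4x2t1


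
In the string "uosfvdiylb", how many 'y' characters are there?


Input string: 'uosfvdiylb'
Target character: 'y'
Scan each position: s[7]='y'
Matches found at indices: 7
Total: 1


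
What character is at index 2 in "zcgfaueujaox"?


Input string: 'zcgfaueujaox'
Operation: get character at index 2
Index mapping: s[0]='z', s[1]='c', s[2]='g'
Result: 'g'


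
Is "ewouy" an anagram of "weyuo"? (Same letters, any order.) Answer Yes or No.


String 1: 'weyuo' -> sorted: 'eouwy'
String 2: 'ewouy' -> sorted: 'eouwy'
Compare sorted forms: 'eouwy' == 'eouwy'
Anagram: Yes


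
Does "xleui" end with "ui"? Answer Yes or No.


Input string: 'xleui'
Suffix to check: 'ui'
Last 2 characters of input: 'ui'
Match: True
Result: Yes


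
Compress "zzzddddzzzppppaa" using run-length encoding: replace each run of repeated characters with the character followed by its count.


Input: 'zzzddddzzzppppaa'
Operation: identify consecutive runs
Runs: 'zzz' -> z3, 'dddd' -> d4, 'zzz' -> z3, 'pppp' -> p4, 'aa' -> a2
Encoded: z3d4z3p4a2


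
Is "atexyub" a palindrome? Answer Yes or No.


Input string: 'atexyub'
Reversed: 'buyxeta'
Compare pairs: s[0]='a' vs s[6]='b' (mismatch), s[1]='t' vs s[5]='u' (mismatch), s[2]='e' vs s[4]='y' (mismatch)
Palindrome: No


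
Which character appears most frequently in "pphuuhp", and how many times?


Input: 'pphuuhp'
Operation: tally each character
Counts: 'h':2, 'p':3, 'u':2
Maximum: 'p' appears 3 times


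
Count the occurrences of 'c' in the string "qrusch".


Input string: 'qrusch'
Target character: 'c'
Scan each position: s[4]='c'
Matches found at indices: 4
Total: 1


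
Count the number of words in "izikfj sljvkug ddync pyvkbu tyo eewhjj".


Input string: 'izikfj sljvkug ddync pyvkbu tyo eewhjj'
Operation: split by spaces
Words found: 'izikfj', 'sljvkug', 'ddync', 'pyvkbu', 'tyo', 'eewhjj'
Word count: 6


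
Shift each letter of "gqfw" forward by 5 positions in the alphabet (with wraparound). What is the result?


Input: 'gqfw', shift = 5
Operation: for each letter, (position + 5) mod 26
Mapping: 'g'(6+5=11)->'l', 'q'(16+5=21)->'v', 'f'(5+5=10)->'k', 'w'(22+5=27, 27 mod 26=1)->'b'
Result: lvkb


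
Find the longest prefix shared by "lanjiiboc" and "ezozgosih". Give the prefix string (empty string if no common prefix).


String 1: 'lanjiiboc'
String 2: 'ezozgosih'
Compare position by position:
pos 0: 'l' vs 'e' differ -> stop
Longest common prefix: "" (length 0)


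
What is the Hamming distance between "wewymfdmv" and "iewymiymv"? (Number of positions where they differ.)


String 1: 'wewymfdmv'
String 2: 'iewymiymv'
Compare each position: pos 0: 'w'!='i', pos 1: 'e'=='e', pos 2: 'w'=='w', pos 3: 'y'=='y', pos 4: 'm'=='m', pos 5: 'f'!='i', pos 6: 'd'!='y', pos 7: 'm'=='m', pos 8: 'v'=='v'
Differing positions: 3
Hamming distance: 3


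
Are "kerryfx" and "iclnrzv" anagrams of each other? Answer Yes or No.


String 1: 'kerryfx' -> sorted: 'efkrrxy'
String 2: 'iclnrzv' -> sorted: 'cilnrvz'
Compare sorted forms: 'efkrrxy' != 'cilnrvz'
Anagram: No


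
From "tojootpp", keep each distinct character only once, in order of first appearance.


Input: 'tojootpp'
Operation: keep first occurrence of each character
Scan: s[0]='t' new -> keep; s[1]='o' new -> keep; s[2]='j' new -> keep; s[3]='o' seen -> skip; s[4]='o' seen -> skip; s[5]='t' seen -> skip; s[6]='p' new -> keep; s[7]='p' seen -> skip
Result: tojp
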